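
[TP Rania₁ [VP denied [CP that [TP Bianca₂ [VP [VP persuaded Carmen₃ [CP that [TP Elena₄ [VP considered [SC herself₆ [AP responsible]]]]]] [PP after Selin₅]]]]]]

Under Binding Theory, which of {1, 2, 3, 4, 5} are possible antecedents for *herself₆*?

*herself* is an anaphor, so Principle A applies: it must be bound in its binding domain.
Binding domain of *herself₆*: the embedded TP, whose subject is Elena₄.
*Rania₁* c-commands the anaphor but is outside its binding domain → cannot satisfy Principle A.
*Bianca₂* c-commands the anaphor but is outside its binding domain → cannot satisfy Principle A.
*Carmen₃* c-commands the anaphor but is outside its binding domain → cannot satisfy Principle A.
*Elena₄* c-commands the anaphor within its binding domain → licit binder.
*Selin₅* does not c-command the anaphor → cannot bind it.

{4}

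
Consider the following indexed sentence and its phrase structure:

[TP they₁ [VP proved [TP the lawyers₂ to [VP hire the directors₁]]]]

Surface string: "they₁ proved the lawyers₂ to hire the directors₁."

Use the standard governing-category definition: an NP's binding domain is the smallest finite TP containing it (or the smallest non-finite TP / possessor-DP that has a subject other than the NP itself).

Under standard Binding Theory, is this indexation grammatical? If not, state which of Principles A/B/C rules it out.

The two coindexed NPs are *they₁* and *the directors₁*.
*the directors₁* is an R-expression. Principle C requires it to be free everywhere.
*they₁* c-commands it and carries the same index.
The R-expression is bound → Principle C violation.

Principle C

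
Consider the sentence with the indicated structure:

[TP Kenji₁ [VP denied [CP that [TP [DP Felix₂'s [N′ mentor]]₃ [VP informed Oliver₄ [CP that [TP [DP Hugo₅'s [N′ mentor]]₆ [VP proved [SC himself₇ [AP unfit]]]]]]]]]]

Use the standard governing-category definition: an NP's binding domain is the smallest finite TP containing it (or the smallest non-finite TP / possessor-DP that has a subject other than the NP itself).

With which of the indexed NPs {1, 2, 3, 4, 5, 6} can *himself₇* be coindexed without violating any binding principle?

{6}

*himself* is an anaphor, so Principle A applies: it must be bound in its binding domain.
Binding domain of *himself₇*: the embedded TP, whose subject is [Hugo₅'s mentor]₆.
*Kenji₁* c-commands the anaphor but is outside its binding domain → cannot satisfy Principle A.
*Felix₂* does not c-command the anaphor → cannot bind it.
*[Felix₂'s mentor]₃* c-commands the anaphor but is outside its binding domain → cannot satisfy Principle A.
*Oliver₄* c-commands the anaphor but is outside its binding domain → cannot satisfy Principle A.
*Hugo₅* does not c-command the anaphor → cannot bind it.
*[Hugo₅'s mentor]₆* c-commands the anaphor within its binding domain → licit binder.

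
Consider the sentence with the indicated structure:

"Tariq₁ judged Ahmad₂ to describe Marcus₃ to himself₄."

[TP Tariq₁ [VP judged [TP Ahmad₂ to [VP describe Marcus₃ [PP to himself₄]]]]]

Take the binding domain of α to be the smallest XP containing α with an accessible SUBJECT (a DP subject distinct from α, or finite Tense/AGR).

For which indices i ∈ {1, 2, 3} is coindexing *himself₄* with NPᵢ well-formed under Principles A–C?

*himself* is an anaphor, so Principle A applies: it must be bound in its binding domain.
Binding domain of *himself₄*: the embedded TP, whose subject is Ahmad₂.
*Tariq₁* c-commands the anaphor but is outside its binding domain → cannot satisfy Principle A.
*Ahmad₂* c-commands the anaphor within its binding domain → licit binder.
*Marcus₃* c-commands the anaphor within its binding domain → licit binder.

{2, 3}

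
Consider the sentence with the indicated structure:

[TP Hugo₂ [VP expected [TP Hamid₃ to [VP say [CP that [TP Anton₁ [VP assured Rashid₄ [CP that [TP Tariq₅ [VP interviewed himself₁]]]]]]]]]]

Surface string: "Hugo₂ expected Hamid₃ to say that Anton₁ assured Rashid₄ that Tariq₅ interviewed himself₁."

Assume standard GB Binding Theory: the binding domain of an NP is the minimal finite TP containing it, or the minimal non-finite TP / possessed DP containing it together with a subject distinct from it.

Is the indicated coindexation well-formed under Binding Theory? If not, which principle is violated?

Principle A

The two coindexed NPs are *Anton₁* and *himself₁*.
*himself₁* is an anaphor. Principle A requires it to be bound within its binding domain — the embedded TP, whose subject is Tariq₅.
Within that domain it is c-commanded by *Tariq₅*, which does not share its index.
*Anton₁* does c-command the anaphor, but from outside its binding domain.
The anaphor is unbound in its domain → Principle A violation.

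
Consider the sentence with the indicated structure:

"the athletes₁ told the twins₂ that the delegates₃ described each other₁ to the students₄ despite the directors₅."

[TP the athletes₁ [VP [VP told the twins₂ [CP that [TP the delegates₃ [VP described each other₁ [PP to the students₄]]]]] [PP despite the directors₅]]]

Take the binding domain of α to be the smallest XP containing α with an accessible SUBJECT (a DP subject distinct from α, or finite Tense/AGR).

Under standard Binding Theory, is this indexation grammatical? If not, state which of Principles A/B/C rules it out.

The two coindexed NPs are *the athletes₁* and *each other₁*.
*each other₁* is an anaphor. Principle A requires it to be bound within its binding domain — the embedded TP, whose subject is the delegates₃.
Within that domain it is c-commanded by *the delegates₃*, which does not share its index.
*the athletes₁* does c-command the anaphor, but from outside its binding domain.
The anaphor is unbound in its domain → Principle A violation.

Principle A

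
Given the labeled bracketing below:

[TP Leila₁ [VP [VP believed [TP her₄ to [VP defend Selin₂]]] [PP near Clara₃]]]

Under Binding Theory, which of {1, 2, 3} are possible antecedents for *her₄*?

{3}

*her* is a pronoun, so Principle B applies: it must be free in its binding domain.
Binding domain of *her₄*: the matrix TP, whose subject is Leila₁.
*Leila₁* c-commands the pronoun within its binding domain → coindexation would violate Principle B.
*Selin₂*: the pronoun c-commands this R-expression → coindexation would violate Principle C on *Selin₂*.
*Clara₃* and the pronoun do not c-command one another → neither Principle B nor Principle C is at stake; coindexation permitted.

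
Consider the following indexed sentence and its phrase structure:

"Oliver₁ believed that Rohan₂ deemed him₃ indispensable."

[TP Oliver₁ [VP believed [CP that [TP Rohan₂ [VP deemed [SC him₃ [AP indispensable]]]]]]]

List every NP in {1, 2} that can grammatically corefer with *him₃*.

{1}

*him* is a pronoun, so Principle B applies: it must be free in its binding domain.
Binding domain of *him₃*: the embedded TP, whose subject is Rohan₂.
*Oliver₁* c-commands the pronoun but from outside its binding domain, and is not c-commanded by it → coindexation permitted.
*Rohan₂* c-commands the pronoun within its binding domain → coindexation would violate Principle B.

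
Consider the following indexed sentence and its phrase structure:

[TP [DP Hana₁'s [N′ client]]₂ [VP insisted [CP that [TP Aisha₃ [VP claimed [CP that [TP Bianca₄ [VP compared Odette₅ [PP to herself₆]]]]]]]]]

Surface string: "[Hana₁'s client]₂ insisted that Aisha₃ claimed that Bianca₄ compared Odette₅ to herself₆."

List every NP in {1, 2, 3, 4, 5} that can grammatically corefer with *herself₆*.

*herself* is an anaphor, so Principle A applies: it must be bound in its binding domain.
Binding domain of *herself₆*: the embedded TP, whose subject is Bianca₄.
*Hana₁* does not c-command the anaphor → cannot bind it.
*[Hana₁'s client]₂* c-commands the anaphor but is outside its binding domain → cannot satisfy Principle A.
*Aisha₃* c-commands the anaphor but is outside its binding domain → cannot satisfy Principle A.
*Bianca₄* c-commands the anaphor within its binding domain → licit binder.
*Odette₅* c-commands the anaphor within its binding domain → licit binder.

{4, 5}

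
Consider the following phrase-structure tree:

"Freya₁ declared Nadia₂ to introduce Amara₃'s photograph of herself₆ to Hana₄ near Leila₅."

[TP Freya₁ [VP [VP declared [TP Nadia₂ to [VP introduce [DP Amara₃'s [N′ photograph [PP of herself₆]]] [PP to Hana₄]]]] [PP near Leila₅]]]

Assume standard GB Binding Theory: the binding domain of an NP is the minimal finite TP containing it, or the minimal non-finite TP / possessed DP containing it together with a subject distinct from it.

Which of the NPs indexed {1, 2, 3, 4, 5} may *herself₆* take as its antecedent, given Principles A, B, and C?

*herself* is an anaphor, so Principle A applies: it must be bound in its binding domain.
Binding domain of *herself₆*: the possessed DP, whose subject is Amara₃.
*Freya₁* c-commands the anaphor but is outside its binding domain → cannot satisfy Principle A.
*Nadia₂* c-commands the anaphor but is outside its binding domain → cannot satisfy Principle A.
*Amara₃* c-commands the anaphor within its binding domain → licit binder.
*Hana₄* does not c-command the anaphor → cannot bind it.
*Leila₅* does not c-command the anaphor → cannot bind it.

{3}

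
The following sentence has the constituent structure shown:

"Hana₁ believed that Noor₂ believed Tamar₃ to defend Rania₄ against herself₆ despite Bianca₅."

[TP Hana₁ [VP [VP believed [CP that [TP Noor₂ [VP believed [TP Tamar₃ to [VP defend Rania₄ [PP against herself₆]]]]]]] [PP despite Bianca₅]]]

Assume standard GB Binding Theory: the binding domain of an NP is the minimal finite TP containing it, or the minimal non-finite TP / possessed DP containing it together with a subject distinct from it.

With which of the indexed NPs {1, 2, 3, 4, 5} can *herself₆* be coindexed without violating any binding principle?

{3, 4}

*herself* is an anaphor, so Principle A applies: it must be bound in its binding domain.
Binding domain of *herself₆*: the embedded TP, whose subject is Tamar₃.
*Hana₁* c-commands the anaphor but is outside its binding domain → cannot satisfy Principle A.
*Noor₂* c-commands the anaphor but is outside its binding domain → cannot satisfy Principle A.
*Tamar₃* c-commands the anaphor within its binding domain → licit binder.
*Rania₄* c-commands the anaphor within its binding domain → licit binder.
*Bianca₅* does not c-command the anaphor → cannot bind it.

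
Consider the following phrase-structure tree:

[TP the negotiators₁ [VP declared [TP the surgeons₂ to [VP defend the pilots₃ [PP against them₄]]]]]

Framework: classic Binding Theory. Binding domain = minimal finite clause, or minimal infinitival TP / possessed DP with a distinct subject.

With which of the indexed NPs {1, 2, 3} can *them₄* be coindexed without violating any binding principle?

*them* is a pronoun, so Principle B applies: it must be free in its binding domain.
Binding domain of *them₄*: the embedded TP, whose subject is the surgeons₂.
*the negotiators₁* c-commands the pronoun but from outside its binding domain, and is not c-commanded by it → coindexation permitted.
*the surgeons₂* c-commands the pronoun within its binding domain → coindexation would violate Principle B.
*the pilots₃* c-commands the pronoun within its binding domain → coindexation would violate Principle B.

{1}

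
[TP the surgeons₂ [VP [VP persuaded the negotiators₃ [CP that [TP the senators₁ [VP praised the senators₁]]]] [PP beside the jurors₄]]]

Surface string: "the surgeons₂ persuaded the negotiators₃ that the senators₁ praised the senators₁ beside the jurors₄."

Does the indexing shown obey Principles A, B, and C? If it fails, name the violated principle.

Principle C

The two coindexed NPs are *the senators₁* (the lower occurrence) and *the senators₁* (the higher occurrence).
*the senators₁* (the lower occurrence) is an R-expression. Principle C requires it to be free everywhere.
*the senators₁* (the higher occurrence) c-commands it and carries the same index.
The R-expression is bound → Principle C violation.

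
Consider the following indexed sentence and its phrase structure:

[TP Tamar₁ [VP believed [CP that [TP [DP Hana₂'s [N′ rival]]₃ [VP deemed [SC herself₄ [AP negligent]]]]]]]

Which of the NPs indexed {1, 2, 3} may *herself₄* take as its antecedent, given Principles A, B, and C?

*herself* is an anaphor, so Principle A applies: it must be bound in its binding domain.
Binding domain of *herself₄*: the embedded TP, whose subject is [Hana₂'s rival]₃.
*Tamar₁* c-commands the anaphor but is outside its binding domain → cannot satisfy Principle A.
*Hana₂* does not c-command the anaphor → cannot bind it.
*[Hana₂'s rival]₃* c-commands the anaphor within its binding domain → licit binder.

{3}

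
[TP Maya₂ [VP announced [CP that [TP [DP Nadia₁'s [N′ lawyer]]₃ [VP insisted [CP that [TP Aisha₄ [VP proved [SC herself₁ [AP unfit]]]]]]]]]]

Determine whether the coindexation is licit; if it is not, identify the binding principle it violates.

Principle A

The two coindexed NPs are *Nadia₁* and *herself₁*.
*herself₁* is an anaphor. Principle A requires it to be bound within its binding domain — the embedded TP, whose subject is Aisha₄.
Within that domain it is c-commanded by *Aisha₄*, which does not share its index.
*Nadia₁* does not c-command the anaphor at all.
The anaphor is unbound in its domain → Principle A violation.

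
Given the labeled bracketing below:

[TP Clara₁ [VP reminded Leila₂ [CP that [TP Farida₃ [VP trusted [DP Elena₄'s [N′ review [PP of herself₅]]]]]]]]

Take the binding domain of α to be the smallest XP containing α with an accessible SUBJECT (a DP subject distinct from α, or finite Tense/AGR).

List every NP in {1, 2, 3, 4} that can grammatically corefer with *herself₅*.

{4}

*herself* is an anaphor, so Principle A applies: it must be bound in its binding domain.
Binding domain of *herself₅*: the possessed DP, whose subject is Elena₄.
*Clara₁* c-commands the anaphor but is outside its binding domain → cannot satisfy Principle A.
*Leila₂* c-commands the anaphor but is outside its binding domain → cannot satisfy Principle A.
*Farida₃* c-commands the anaphor but is outside its binding domain → cannot satisfy Principle A.
*Elena₄* c-commands the anaphor within its binding domain → licit binder.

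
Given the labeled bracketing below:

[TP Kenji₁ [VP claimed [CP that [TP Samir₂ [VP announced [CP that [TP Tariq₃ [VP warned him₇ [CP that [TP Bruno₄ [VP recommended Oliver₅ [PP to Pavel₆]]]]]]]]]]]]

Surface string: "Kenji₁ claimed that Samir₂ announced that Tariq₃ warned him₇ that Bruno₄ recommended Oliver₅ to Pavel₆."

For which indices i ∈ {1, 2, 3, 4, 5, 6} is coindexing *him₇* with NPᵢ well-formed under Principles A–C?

*him* is a pronoun, so Principle B applies: it must be free in its binding domain.
Binding domain of *him₇*: the embedded TP, whose subject is Tariq₃.
*Kenji₁* c-commands the pronoun but from outside its binding domain, and is not c-commanded by it → coindexation permitted.
*Samir₂* c-commands the pronoun but from outside its binding domain, and is not c-commanded by it → coindexation permitted.
*Tariq₃* c-commands the pronoun within its binding domain → coindexation would violate Principle B.
*Bruno₄*: the pronoun c-commands this R-expression → coindexation would violate Principle C on *Bruno₄*.
*Oliver₅*: the pronoun c-commands this R-expression → coindexation would violate Principle C on *Oliver₅*.
*Pavel₆*: the pronoun c-commands this R-expression → coindexation would violate Principle C on *Pavel₆*.

{1, 2}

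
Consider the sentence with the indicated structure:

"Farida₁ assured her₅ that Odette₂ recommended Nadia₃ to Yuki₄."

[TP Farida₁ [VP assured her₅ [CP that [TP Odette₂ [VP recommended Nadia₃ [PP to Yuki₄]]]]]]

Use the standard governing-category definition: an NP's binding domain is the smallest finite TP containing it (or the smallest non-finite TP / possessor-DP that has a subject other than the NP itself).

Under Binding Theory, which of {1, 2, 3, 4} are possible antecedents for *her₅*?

*her* is a pronoun, so Principle B applies: it must be free in its binding domain.
Binding domain of *her₅*: the matrix TP, whose subject is Farida₁.
*Farida₁* c-commands the pronoun within its binding domain → coindexation would violate Principle B.
*Odette₂*: the pronoun c-commands this R-expression → coindexation would violate Principle C on *Odette₂*.
*Nadia₃*: the pronoun c-commands this R-expression → coindexation would violate Principle C on *Nadia₃*.
*Yuki₄*: the pronoun c-commands this R-expression → coindexation would violate Principle C on *Yuki₄*.

none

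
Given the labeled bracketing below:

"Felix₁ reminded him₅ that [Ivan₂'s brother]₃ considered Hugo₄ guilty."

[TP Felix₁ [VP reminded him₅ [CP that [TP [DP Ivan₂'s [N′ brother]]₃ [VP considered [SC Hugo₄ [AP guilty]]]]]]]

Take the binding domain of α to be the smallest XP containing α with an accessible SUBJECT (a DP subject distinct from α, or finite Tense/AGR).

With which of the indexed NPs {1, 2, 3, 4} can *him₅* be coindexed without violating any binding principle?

*him* is a pronoun, so Principle B applies: it must be free in its binding domain.
Binding domain of *him₅*: the matrix TP, whose subject is Felix₁.
*Felix₁* c-commands the pronoun within its binding domain → coindexation would violate Principle B.
*Ivan₂*: the pronoun c-commands this R-expression → coindexation would violate Principle C on *Ivan₂*.
*[Ivan₂'s brother]₃*: the pronoun c-commands this R-expression → coindexation would violate Principle C on *[Ivan₂'s brother]₃*.
*Hugo₄*: the pronoun c-commands this R-expression → coindexation would violate Principle C on *Hugo₄*.

none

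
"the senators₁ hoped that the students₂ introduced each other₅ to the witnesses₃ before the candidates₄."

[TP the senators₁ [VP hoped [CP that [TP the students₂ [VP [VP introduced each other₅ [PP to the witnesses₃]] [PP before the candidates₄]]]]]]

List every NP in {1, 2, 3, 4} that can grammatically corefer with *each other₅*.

*each other* is an anaphor, so Principle A applies: it must be bound in its binding domain.
Binding domain of *each other₅*: the embedded TP, whose subject is the students₂.
*the senators₁* c-commands the anaphor but is outside its binding domain → cannot satisfy Principle A.
*the students₂* c-commands the anaphor within its binding domain → licit binder.
*the witnesses₃* does not c-command the anaphor → cannot bind it.
*the candidates₄* does not c-command the anaphor → cannot bind it.

{2}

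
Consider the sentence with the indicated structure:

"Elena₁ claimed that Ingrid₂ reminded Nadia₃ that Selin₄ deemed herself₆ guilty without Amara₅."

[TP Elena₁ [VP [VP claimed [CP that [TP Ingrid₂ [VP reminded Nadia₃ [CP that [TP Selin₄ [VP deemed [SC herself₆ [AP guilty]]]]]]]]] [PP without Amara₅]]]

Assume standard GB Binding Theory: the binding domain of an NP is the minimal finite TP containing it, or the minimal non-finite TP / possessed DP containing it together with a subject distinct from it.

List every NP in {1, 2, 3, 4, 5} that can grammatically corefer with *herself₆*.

{4}

*herself* is an anaphor, so Principle A applies: it must be bound in its binding domain.
Binding domain of *herself₆*: the embedded TP, whose subject is Selin₄.
*Elena₁* c-commands the anaphor but is outside its binding domain → cannot satisfy Principle A.
*Ingrid₂* c-commands the anaphor but is outside its binding domain → cannot satisfy Principle A.
*Nadia₃* c-commands the anaphor but is outside its binding domain → cannot satisfy Principle A.
*Selin₄* c-commands the anaphor within its binding domain → licit binder.
*Amara₅* does not c-command the anaphor → cannot bind it.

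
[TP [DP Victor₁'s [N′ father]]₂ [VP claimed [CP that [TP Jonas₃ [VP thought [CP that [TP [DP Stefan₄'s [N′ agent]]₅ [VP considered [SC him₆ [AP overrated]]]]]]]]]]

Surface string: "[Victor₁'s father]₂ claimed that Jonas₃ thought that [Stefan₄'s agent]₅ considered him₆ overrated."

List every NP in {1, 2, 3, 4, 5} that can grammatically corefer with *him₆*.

*him* is a pronoun, so Principle B applies: it must be free in its binding domain.
Binding domain of *him₆*: the embedded TP, whose subject is [Stefan₄'s agent]₅.
*Victor₁* and the pronoun do not c-command one another → neither Principle B nor Principle C is at stake; coindexation permitted.
*[Victor₁'s father]₂* c-commands the pronoun but from outside its binding domain, and is not c-commanded by it → coindexation permitted.
*Jonas₃* c-commands the pronoun but from outside its binding domain, and is not c-commanded by it → coindexation permitted.
*Stefan₄* and the pronoun do not c-command one another → neither Principle B nor Principle C is at stake; coindexation permitted.
*[Stefan₄'s agent]₅* c-commands the pronoun within its binding domain → coindexation would violate Principle B.

{1, 2, 3, 4}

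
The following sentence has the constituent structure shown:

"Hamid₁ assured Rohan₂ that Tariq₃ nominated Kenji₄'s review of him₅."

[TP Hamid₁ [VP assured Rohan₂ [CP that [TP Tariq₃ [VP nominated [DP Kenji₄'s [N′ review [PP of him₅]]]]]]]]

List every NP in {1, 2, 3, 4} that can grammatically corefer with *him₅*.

*him* is a pronoun, so Principle B applies: it must be free in its binding domain.
Binding domain of *him₅*: the possessed DP, whose subject is Kenji₄.
*Hamid₁* c-commands the pronoun but from outside its binding domain, and is not c-commanded by it → coindexation permitted.
*Rohan₂* c-commands the pronoun but from outside its binding domain, and is not c-commanded by it → coindexation permitted.
*Tariq₃* c-commands the pronoun but from outside its binding domain, and is not c-commanded by it → coindexation permitted.
*Kenji₄* c-commands the pronoun within its binding domain → coindexation would violate Principle B.

{1, 2, 3}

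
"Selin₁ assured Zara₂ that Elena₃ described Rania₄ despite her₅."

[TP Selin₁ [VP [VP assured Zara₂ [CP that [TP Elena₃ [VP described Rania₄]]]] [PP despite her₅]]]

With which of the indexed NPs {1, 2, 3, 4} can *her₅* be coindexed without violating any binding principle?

*her* is a pronoun, so Principle B applies: it must be free in its binding domain.
Binding domain of *her₅*: the matrix TP, whose subject is Selin₁.
*Selin₁* c-commands the pronoun within its binding domain → coindexation would violate Principle B.
*Zara₂* and the pronoun do not c-command one another → neither Principle B nor Principle C is at stake; coindexation permitted.
*Elena₃* and the pronoun do not c-command one another → neither Principle B nor Principle C is at stake; coindexation permitted.
*Rania₄* and the pronoun do not c-command one another → neither Principle B nor Principle C is at stake; coindexation permitted.

{2, 3, 4}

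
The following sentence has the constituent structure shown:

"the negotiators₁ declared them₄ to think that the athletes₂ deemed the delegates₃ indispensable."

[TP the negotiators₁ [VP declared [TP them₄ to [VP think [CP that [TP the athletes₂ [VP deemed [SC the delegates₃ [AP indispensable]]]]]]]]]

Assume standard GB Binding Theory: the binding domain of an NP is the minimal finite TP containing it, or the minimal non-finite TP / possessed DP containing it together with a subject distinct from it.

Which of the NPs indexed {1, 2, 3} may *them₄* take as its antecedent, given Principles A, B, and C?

*them* is a pronoun, so Principle B applies: it must be free in its binding domain.
Binding domain of *them₄*: the matrix TP, whose subject is the negotiators₁.
*the negotiators₁* c-commands the pronoun within its binding domain → coindexation would violate Principle B.
*the athletes₂*: the pronoun c-commands this R-expression → coindexation would violate Principle C on *the athletes₂*.
*the delegates₃*: the pronoun c-commands this R-expression → coindexation would violate Principle C on *the delegates₃*.

none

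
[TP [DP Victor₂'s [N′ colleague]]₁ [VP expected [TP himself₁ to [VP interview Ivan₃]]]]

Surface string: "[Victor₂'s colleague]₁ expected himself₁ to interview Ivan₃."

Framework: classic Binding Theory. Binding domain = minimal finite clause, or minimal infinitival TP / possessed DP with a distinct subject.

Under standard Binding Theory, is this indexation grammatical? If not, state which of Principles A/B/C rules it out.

grammatical

The two coindexed NPs are *[Victor₂'s colleague]₁* and *himself₁*.
*himself₁* is an anaphor; its binding domain is the matrix TP, whose subject is [Victor₂'s colleague]₁. *[Victor₂'s colleague]₁* c-commands it within that domain and shares its index, so Principle A is satisfied.
*[Victor₂'s colleague]₁* is an R-expression; *himself₁* does not c-command it, and no other NP shares its index, so Principle C is satisfied.
All principles are respected.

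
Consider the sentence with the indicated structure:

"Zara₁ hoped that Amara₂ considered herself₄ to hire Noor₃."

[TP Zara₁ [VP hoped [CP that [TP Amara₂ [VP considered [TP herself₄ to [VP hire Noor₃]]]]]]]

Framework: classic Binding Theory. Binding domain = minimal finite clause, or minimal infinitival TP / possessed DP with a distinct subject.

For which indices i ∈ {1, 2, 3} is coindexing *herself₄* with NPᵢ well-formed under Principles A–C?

*herself* is an anaphor, so Principle A applies: it must be bound in its binding domain.
Binding domain of *herself₄*: the embedded TP, whose subject is Amara₂.
*Zara₁* c-commands the anaphor but is outside its binding domain → cannot satisfy Principle A.
*Amara₂* c-commands the anaphor within its binding domain → licit binder.
*Noor₃* does not c-command the anaphor → cannot bind it.

{2}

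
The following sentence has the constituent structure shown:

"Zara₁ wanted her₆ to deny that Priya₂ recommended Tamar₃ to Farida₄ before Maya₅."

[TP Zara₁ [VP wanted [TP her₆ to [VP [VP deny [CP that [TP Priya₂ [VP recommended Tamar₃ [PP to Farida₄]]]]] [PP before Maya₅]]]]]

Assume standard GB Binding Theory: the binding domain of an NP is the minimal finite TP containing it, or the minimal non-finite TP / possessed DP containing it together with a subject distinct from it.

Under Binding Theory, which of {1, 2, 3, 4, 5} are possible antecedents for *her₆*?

*her* is a pronoun, so Principle B applies: it must be free in its binding domain.
Binding domain of *her₆*: the matrix TP, whose subject is Zara₁.
*Zara₁* c-commands the pronoun within its binding domain → coindexation would violate Principle B.
*Priya₂*: the pronoun c-commands this R-expression → coindexation would violate Principle C on *Priya₂*.
*Tamar₃*: the pronoun c-commands this R-expression → coindexation would violate Principle C on *Tamar₃*.
*Farida₄*: the pronoun c-commands this R-expression → coindexation would violate Principle C on *Farida₄*.
*Maya₅*: the pronoun c-commands this R-expression → coindexation would violate Principle C on *Maya₅*.

none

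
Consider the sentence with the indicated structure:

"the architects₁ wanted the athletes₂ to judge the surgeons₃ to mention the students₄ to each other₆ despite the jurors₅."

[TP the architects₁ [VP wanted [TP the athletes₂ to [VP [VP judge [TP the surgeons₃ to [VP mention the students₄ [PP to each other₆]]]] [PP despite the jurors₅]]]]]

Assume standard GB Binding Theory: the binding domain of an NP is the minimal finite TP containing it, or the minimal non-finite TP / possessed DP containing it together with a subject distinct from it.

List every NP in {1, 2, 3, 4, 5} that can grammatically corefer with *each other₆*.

{3, 4}

*each other* is an anaphor, so Principle A applies: it must be bound in its binding domain.
Binding domain of *each other₆*: the embedded TP, whose subject is the surgeons₃.
*the architects₁* c-commands the anaphor but is outside its binding domain → cannot satisfy Principle A.
*the athletes₂* c-commands the anaphor but is outside its binding domain → cannot satisfy Principle A.
*the surgeons₃* c-commands the anaphor within its binding domain → licit binder.
*the students₄* c-commands the anaphor within its binding domain → licit binder.
*the jurors₅* does not c-command the anaphor → cannot bind it.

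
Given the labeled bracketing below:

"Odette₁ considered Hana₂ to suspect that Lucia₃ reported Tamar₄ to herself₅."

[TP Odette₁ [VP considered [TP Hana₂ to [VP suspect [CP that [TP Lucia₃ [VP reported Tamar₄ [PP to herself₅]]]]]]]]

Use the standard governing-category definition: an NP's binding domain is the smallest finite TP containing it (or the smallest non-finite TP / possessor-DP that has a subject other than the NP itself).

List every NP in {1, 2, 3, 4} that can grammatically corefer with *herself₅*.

*herself* is an anaphor, so Principle A applies: it must be bound in its binding domain.
Binding domain of *herself₅*: the embedded TP, whose subject is Lucia₃.
*Odette₁* c-commands the anaphor but is outside its binding domain → cannot satisfy Principle A.
*Hana₂* c-commands the anaphor but is outside its binding domain → cannot satisfy Principle A.
*Lucia₃* c-commands the anaphor within its binding domain → licit binder.
*Tamar₄* c-commands the anaphor within its binding domain → licit binder.

{3, 4}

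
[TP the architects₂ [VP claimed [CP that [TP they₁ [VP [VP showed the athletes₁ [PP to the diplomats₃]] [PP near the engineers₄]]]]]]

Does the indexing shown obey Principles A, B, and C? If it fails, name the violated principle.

The two coindexed NPs are *they₁* and *the athletes₁*.
*the athletes₁* is an R-expression. Principle C requires it to be free everywhere.
*they₁* c-commands it and carries the same index.
The R-expression is bound → Principle C violation.

Principle C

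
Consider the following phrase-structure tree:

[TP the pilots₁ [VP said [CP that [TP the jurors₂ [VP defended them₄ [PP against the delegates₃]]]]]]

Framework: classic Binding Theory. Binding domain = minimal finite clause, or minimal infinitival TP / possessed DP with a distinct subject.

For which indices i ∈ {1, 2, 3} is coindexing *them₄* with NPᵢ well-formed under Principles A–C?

*them* is a pronoun, so Principle B applies: it must be free in its binding domain.
Binding domain of *them₄*: the embedded TP, whose subject is the jurors₂.
*the pilots₁* c-commands the pronoun but from outside its binding domain, and is not c-commanded by it → coindexation permitted.
*the jurors₂* c-commands the pronoun within its binding domain → coindexation would violate Principle B.
*the delegates₃*: the pronoun c-commands this R-expression → coindexation would violate Principle C on *the delegates₃*.

{1}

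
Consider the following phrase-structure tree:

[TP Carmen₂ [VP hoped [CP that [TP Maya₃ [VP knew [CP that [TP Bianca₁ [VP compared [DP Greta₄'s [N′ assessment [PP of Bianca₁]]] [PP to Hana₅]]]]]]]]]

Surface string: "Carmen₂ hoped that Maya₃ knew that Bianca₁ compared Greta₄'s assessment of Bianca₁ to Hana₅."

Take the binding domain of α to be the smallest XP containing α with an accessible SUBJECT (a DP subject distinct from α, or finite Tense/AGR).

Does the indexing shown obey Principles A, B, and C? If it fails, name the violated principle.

Principle C

The two coindexed NPs are *Bianca₁* (the higher occurrence) and *Bianca₁* (the lower occurrence).
*Bianca₁* (the lower occurrence) is an R-expression. Principle C requires it to be free everywhere.
*Bianca₁* (the higher occurrence) c-commands it and carries the same index.
The R-expression is bound → Principle C violation.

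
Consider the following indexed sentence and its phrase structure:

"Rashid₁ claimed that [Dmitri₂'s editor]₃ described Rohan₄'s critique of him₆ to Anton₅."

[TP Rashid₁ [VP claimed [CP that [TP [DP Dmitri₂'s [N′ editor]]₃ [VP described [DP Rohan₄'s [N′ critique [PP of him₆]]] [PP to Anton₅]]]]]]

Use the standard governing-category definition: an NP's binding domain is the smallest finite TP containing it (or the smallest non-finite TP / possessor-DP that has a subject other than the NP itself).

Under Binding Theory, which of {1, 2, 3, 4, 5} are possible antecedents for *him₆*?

*him* is a pronoun, so Principle B applies: it must be free in its binding domain.
Binding domain of *him₆*: the possessed DP, whose subject is Rohan₄.
*Rashid₁* c-commands the pronoun but from outside its binding domain, and is not c-commanded by it → coindexation permitted.
*Dmitri₂* and the pronoun do not c-command one another → neither Principle B nor Principle C is at stake; coindexation permitted.
*[Dmitri₂'s editor]₃* c-commands the pronoun but from outside its binding domain, and is not c-commanded by it → coindexation permitted.
*Rohan₄* c-commands the pronoun within its binding domain → coindexation would violate Principle B.
*Anton₅* and the pronoun do not c-command one another → neither Principle B nor Principle C is at stake; coindexation permitted.

{1, 2, 3, 5}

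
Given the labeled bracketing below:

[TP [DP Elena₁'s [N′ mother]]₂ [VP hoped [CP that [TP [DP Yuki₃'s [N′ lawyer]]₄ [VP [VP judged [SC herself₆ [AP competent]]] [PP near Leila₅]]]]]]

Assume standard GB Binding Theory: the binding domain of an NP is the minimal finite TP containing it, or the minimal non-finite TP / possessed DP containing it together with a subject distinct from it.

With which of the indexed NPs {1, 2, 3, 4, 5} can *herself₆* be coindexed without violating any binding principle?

{4}

*herself* is an anaphor, so Principle A applies: it must be bound in its binding domain.
Binding domain of *herself₆*: the embedded TP, whose subject is [Yuki₃'s lawyer]₄.
*Elena₁* does not c-command the anaphor → cannot bind it.
*[Elena₁'s mother]₂* c-commands the anaphor but is outside its binding domain → cannot satisfy Principle A.
*Yuki₃* does not c-command the anaphor → cannot bind it.
*[Yuki₃'s lawyer]₄* c-commands the anaphor within its binding domain → licit binder.
*Leila₅* does not c-command the anaphor → cannot bind it.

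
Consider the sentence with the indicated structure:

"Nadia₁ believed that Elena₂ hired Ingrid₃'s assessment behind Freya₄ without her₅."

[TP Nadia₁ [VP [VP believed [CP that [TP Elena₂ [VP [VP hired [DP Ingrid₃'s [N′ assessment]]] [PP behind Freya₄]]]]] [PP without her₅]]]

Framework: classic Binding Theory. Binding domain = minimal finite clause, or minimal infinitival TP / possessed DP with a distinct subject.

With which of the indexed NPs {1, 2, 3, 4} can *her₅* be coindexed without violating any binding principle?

*her* is a pronoun, so Principle B applies: it must be free in its binding domain.
Binding domain of *her₅*: the matrix TP, whose subject is Nadia₁.
*Nadia₁* c-commands the pronoun within its binding domain → coindexation would violate Principle B.
*Elena₂* and the pronoun do not c-command one another → neither Principle B nor Principle C is at stake; coindexation permitted.
*Ingrid₃* and the pronoun do not c-command one another → neither Principle B nor Principle C is at stake; coindexation permitted.
*Freya₄* and the pronoun do not c-command one another → neither Principle B nor Principle C is at stake; coindexation permitted.

{2, 3, 4}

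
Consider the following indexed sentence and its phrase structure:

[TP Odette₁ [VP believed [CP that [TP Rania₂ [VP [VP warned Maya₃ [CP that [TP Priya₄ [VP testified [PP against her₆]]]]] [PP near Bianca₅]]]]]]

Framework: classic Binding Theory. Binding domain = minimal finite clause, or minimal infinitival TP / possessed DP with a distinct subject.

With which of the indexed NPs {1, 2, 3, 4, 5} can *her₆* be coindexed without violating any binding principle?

*her* is a pronoun, so Principle B applies: it must be free in its binding domain.
Binding domain of *her₆*: the embedded TP, whose subject is Priya₄.
*Odette₁* c-commands the pronoun but from outside its binding domain, and is not c-commanded by it → coindexation permitted.
*Rania₂* c-commands the pronoun but from outside its binding domain, and is not c-commanded by it → coindexation permitted.
*Maya₃* c-commands the pronoun but from outside its binding domain, and is not c-commanded by it → coindexation permitted.
*Priya₄* c-commands the pronoun within its binding domain → coindexation would violate Principle B.
*Bianca₅* and the pronoun do not c-command one another → neither Principle B nor Principle C is at stake; coindexation permitted.

{1, 2, 3, 5}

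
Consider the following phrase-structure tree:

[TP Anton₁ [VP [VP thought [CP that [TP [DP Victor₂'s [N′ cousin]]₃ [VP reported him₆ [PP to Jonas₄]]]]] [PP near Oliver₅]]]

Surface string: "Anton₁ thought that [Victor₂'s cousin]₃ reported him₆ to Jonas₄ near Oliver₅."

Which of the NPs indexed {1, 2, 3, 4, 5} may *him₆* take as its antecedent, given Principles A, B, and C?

{1, 2, 5}

*him* is a pronoun, so Principle B applies: it must be free in its binding domain.
Binding domain of *him₆*: the embedded TP, whose subject is [Victor₂'s cousin]₃.
*Anton₁* c-commands the pronoun but from outside its binding domain, and is not c-commanded by it → coindexation permitted.
*Victor₂* and the pronoun do not c-command one another → neither Principle B nor Principle C is at stake; coindexation permitted.
*[Victor₂'s cousin]₃* c-commands the pronoun within its binding domain → coindexation would violate Principle B.
*Jonas₄*: the pronoun c-commands this R-expression → coindexation would violate Principle C on *Jonas₄*.
*Oliver₅* and the pronoun do not c-command one another → neither Principle B nor Principle C is at stake; coindexation permitted.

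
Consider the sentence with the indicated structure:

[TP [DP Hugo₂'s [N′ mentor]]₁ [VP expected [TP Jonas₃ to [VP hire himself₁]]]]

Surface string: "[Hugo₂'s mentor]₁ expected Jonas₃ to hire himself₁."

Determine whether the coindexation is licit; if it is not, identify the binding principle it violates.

The two coindexed NPs are *[Hugo₂'s mentor]₁* and *himself₁*.
*himself₁* is an anaphor. Principle A requires it to be bound within its binding domain — the embedded TP, whose subject is Jonas₃.
Within that domain it is c-commanded by *Jonas₃*, which does not share its index.
*[Hugo₂'s mentor]₁* does c-command the anaphor, but from outside its binding domain.
The anaphor is unbound in its domain → Principle A violation.

Principle A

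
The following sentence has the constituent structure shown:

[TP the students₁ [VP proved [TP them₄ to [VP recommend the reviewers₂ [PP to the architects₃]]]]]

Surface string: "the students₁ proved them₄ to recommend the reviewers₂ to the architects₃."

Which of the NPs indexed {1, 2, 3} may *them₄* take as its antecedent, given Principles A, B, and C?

none

*them* is a pronoun, so Principle B applies: it must be free in its binding domain.
Binding domain of *them₄*: the matrix TP, whose subject is the students₁.
*the students₁* c-commands the pronoun within its binding domain → coindexation would violate Principle B.
*the reviewers₂*: the pronoun c-commands this R-expression → coindexation would violate Principle C on *the reviewers₂*.
*the architects₃*: the pronoun c-commands this R-expression → coindexation would violate Principle C on *the architects₃*.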